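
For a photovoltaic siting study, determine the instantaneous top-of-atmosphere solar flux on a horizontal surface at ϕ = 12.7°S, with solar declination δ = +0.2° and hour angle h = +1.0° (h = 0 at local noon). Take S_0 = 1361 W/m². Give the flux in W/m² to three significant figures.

1.33e+03 W/m²

cos θ_z = sin ϕ sin δ + cos ϕ cos δ cos h = -0.000767 + 0.975380 = 0.974613.
Flux = S_0 · cos θ_z = 1361 × 0.974613 = 1326 W/m².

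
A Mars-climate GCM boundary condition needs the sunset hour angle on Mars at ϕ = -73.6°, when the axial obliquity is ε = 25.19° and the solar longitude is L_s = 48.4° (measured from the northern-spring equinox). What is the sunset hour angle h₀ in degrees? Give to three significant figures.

Solar declination: sin δ = sin ε · sin L_s = sin 25.19° × sin 48.4° = 0.31828, so δ = +18.559°.
cos h₀ = −tan ϕ · tan δ = 1.1407 ≥ 1, so the Sun never rises (polar night) and h₀ = 0.

h₀ = 0.00°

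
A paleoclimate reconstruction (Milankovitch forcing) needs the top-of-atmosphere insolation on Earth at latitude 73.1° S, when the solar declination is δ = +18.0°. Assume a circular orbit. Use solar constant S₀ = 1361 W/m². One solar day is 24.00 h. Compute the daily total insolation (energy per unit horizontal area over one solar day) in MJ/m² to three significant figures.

0.00 MJ/m²

cos H₀ = −tan(-73.1°) tan(+18.000°) = 1.0694 ≥ 1 ⇒ polar night, H₀ = 0 and Q̄ = 0.
Daily total = Q̄ × 24.00 h × 3600 s/h = 0.00 MJ/m².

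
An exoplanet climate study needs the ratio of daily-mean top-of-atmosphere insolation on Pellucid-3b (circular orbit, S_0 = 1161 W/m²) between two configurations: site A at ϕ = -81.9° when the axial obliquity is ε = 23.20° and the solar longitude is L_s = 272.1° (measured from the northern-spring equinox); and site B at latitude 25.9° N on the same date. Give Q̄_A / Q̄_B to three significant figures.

— Configuration A (ϕ=-81.9°):
Solar declination: sin δ = sin ε · sin L_s = sin 23.20° × sin 272.1° = -0.39368, so δ = -23.184°.
cos h₀ = −tan(-81.9°) tan(-23.184°) = -3.0091 ≤ −1 ⇒ polar day, h₀ = π.
Bracket: h₀ sin ϕ sin δ + cos ϕ cos δ sin h₀ = 3.1416×-0.99002×-0.39368 + 0.14090×0.91925×0.00000 = 1.224442 + 0.000000 = 1.224442.
Q̄ = (S_0/π) × [bracket] = (1161/π) × 1.224442 = 452.50 W/m².
— Configuration B (ϕ=+25.9°):
cos h₀ = −tan(+25.9°) tan(-23.184°) = 0.2080, h₀ = 1.3613 rad.
Bracket: h₀ sin ϕ sin δ + cos ϕ cos δ sin h₀ = 1.3613×0.43680×-0.39368 + 0.89956×0.91925×0.97814 = -0.234088 + 0.808844 = 0.574756.
Q̄ = (S_0/π) × [bracket] = (1161/π) × 0.574756 = 212.41 W/m².
Ratio Q̄_A / Q̄_B = 452.50 / 212.41 = 2.130.

Q̄_A / Q̄_B ≈ 2.13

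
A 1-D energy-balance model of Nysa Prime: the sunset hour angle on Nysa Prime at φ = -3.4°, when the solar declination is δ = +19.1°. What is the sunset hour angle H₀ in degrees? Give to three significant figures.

cos H₀ = −tan φ · tan δ = −tan(-3.4°) × tan(+19.100°) = 0.0206, so H₀ = 1.5502 rad = 88.82°.

H₀ = 88.8°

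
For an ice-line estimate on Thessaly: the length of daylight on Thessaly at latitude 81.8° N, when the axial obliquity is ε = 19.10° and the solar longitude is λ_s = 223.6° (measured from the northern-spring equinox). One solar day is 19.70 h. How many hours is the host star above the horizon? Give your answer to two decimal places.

0.00 h

Solar declination: sin δ = sin ε · sin λ_s = sin 19.10° × sin 223.6° = -0.22566, so δ = -13.041°.
cos H₀ = −tan φ · tan δ = 1.6074 ≥ 1, so the host star never rises (polar night) and H₀ = 0.
Daylight = 2H₀/(2π) × 19.70 h = (0.0000/π) × 19.70 = 0.00 h.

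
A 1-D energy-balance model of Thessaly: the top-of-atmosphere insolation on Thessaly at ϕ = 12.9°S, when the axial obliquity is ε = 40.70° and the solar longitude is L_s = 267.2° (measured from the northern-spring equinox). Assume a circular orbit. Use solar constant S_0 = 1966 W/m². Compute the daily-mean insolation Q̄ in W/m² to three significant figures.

Solar declination: sin δ = sin ε · sin L_s = sin 40.70° × sin 267.2° = -0.65132, so δ = -40.641°.
cos h₀ = −tan(-12.9°) tan(-40.641°) = -0.1966, h₀ = 1.7687 rad.
Bracket: h₀ sin ϕ sin δ + cos ϕ cos δ sin h₀ = 1.7687×-0.22325×-0.65132 + 0.97476×0.75880×0.98049 = 0.257182 + 0.725217 = 0.982399.
Q̄ = (S_0/π) × [bracket] = (1966/π) × 0.982399 = 614.8 W/m².

Q̄ ≈ 615 W/m²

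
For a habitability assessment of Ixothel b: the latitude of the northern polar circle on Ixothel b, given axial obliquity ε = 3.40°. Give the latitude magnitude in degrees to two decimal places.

86.60°

The polar circle is the lowest latitude that experiences at least one full rotation of continuous daylight at the northern-summer solstice; it lies at |φ| = 90° − ε = 90° − 3.40° = 86.60°.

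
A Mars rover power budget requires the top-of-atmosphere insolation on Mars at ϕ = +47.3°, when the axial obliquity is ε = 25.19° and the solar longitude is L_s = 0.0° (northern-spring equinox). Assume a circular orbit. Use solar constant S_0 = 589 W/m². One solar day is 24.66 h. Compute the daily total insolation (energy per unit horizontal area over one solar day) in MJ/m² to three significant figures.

Solar declination: sin δ = sin ε · sin L_s = sin 25.19° × sin 0.0° = 0.00000, so δ = +0.000°.
cos h₀ = −tan(+47.3°) tan(+0.000°) = -0.0000, h₀ = 1.5708 rad.
Bracket: h₀ sin ϕ sin δ + cos ϕ cos δ sin h₀ = 1.5708×0.73491×0.00000 + 0.67816×1.00000×1.00000 = 0.000000 + 0.678160 = 0.678160.
Q̄ = (S_0/π) × [bracket] = (589/π) × 0.678160 = 127.14 W/m².
Daily total = Q̄ × 24.66 h × 3600 s/h = 127.14 × 24.66 × 3600 / 10⁶ = 11.29 MJ/m².

11.3 MJ/m²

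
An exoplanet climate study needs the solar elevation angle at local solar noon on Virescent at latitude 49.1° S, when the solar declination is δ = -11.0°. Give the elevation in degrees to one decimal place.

51.9°

At local noon the hour angle is zero, so the zenith angle equals |ϕ − δ| = |-49.1° − (-11.000°)| = 38.100°.
Elevation = 90° − 38.100° = 51.9°.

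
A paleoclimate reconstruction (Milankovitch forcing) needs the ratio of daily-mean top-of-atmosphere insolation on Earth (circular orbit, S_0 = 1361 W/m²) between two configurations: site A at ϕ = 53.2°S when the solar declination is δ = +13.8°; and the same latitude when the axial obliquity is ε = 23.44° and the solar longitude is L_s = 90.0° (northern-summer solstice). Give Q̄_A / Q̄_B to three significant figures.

— Configuration A (ϕ=-53.2°):
cos h₀ = −tan(-53.2°) tan(+13.800°) = 0.3283, h₀ = 1.2363 rad.
Bracket: h₀ sin ϕ sin δ + cos ϕ cos δ sin h₀ = 1.2363×-0.80073×0.23853 + 0.59902×0.97113×0.94456 = -0.236131 + 0.549475 = 0.313344.
Q̄ = (S_0/π) × [bracket] = (1361/π) × 0.313344 = 135.75 W/m².
— Configuration B (ϕ=-53.2°):
Solar declination: sin δ = sin ε · sin L_s = sin 23.44° × sin 90.0° = 0.39779, so δ = +23.440°.
cos h₀ = −tan(-53.2°) tan(+23.440°) = 0.5796, h₀ = 0.9526 rad.
Bracket: h₀ sin ϕ sin δ + cos ϕ cos δ sin h₀ = 0.9526×-0.80073×0.39779 + 0.59902×0.91748×0.81493 = -0.303424 + 0.447876 = 0.144452.
Q̄ = (S_0/π) × [bracket] = (1361/π) × 0.144452 = 62.579 W/m².
Ratio Q̄_A / Q̄_B = 135.75 / 62.579 = 2.169.

Q̄_A / Q̄_B ≈ 2.17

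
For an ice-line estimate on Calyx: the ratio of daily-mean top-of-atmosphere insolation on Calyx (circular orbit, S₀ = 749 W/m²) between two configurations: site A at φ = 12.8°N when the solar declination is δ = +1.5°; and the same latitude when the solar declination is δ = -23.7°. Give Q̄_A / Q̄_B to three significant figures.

Q̄_A / Q̄_B ≈ 1.30

— Configuration A (φ=+12.8°):
cos H₀ = −tan(+12.8°) tan(+1.500°) = -0.0059, H₀ = 1.5767 rad.
Bracket: H₀ sin φ sin δ + cos φ cos δ sin H₀ = 1.5767×0.22155×0.02618 + 0.97515×0.99966×0.99998 = 0.009145 + 0.974799 = 0.983944.
Q̄ = (S₀/π) × [bracket] = (749/π) × 0.983944 = 234.59 W/m².
— Configuration B (φ=+12.8°):
cos H₀ = −tan(+12.8°) tan(-23.700°) = 0.0997, H₀ = 1.4709 rad.
Bracket: H₀ sin φ sin δ + cos φ cos δ sin H₀ = 1.4709×0.22155×-0.40195 + 0.97515×0.91566×0.99501 = -0.130987 + 0.888450 = 0.757463.
Q̄ = (S₀/π) × [bracket] = (749/π) × 0.757463 = 180.59 W/m².
Ratio Q̄_A / Q̄_B = 234.59 / 180.59 = 1.299.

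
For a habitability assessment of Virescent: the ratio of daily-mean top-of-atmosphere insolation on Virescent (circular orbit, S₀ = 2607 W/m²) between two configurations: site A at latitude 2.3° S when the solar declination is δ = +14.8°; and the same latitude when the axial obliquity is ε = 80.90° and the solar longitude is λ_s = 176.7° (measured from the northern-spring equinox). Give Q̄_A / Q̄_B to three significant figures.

— Configuration A (φ=-2.3°):
cos H₀ = −tan(-2.3°) tan(+14.800°) = 0.0106, H₀ = 1.5602 rad.
Bracket: H₀ sin φ sin δ + cos φ cos δ sin H₀ = 1.5602×-0.04013×0.25545 + 0.99919×0.96682×0.99994 = -0.015994 + 0.965979 = 0.949985.
Q̄ = (S₀/π) × [bracket] = (2607/π) × 0.949985 = 788.33 W/m².
— Configuration B (φ=-2.3°):
Solar declination: sin δ = sin ε · sin λ_s = sin 80.90° × sin 176.7° = 0.05684, so δ = +3.258°.
cos H₀ = −tan(-2.3°) tan(+3.258°) = 0.0023, H₀ = 1.5685 rad.
Bracket: H₀ sin φ sin δ + cos φ cos δ sin H₀ = 1.5685×-0.04013×0.05684 + 0.99919×0.99838×1.00000 = -0.003578 + 0.997571 = 0.993993.
Q̄ = (S₀/π) × [bracket] = (2607/π) × 0.993993 = 824.85 W/m².
Ratio Q̄_A / Q̄_B = 788.33 / 824.85 = 0.9557.

Q̄_A / Q̄_B ≈ 0.956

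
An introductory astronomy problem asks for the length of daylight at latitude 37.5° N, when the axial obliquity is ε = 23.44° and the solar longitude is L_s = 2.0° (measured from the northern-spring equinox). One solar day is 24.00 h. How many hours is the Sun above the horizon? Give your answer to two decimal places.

Solar declination: sin δ = sin ε · sin L_s = sin 23.44° × sin 2.0° = 0.01388, so δ = +0.795°.
cos h₀ = −tan ϕ · tan δ = −tan(+37.5°) × tan(+0.795°) = -0.0107, so h₀ = 1.5815 rad = 90.61°.
Daylight = 2h₀/(2π) × 24.00 h = (1.5815/π) × 24.00 = 12.08 h.

12.08 h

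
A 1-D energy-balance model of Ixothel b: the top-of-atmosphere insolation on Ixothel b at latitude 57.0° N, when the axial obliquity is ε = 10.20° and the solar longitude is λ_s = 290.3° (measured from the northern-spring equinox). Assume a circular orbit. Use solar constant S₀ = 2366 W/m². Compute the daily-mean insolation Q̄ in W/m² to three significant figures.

Q̄ ≈ 253 W/m²

Solar declination: sin δ = sin ε · sin λ_s = sin 10.20° × sin 290.3° = -0.16609, so δ = -9.560°.
cos H₀ = −tan(+57.0°) tan(-9.560°) = 0.2594, H₀ = 1.3084 rad.
Bracket: H₀ sin φ sin δ + cos φ cos δ sin H₀ = 1.3084×0.83867×-0.16609 + 0.54464×0.98611×0.96578 = -0.182253 + 0.518696 = 0.336443.
Q̄ = (S₀/π) × [bracket] = (2366/π) × 0.336443 = 253.4 W/m².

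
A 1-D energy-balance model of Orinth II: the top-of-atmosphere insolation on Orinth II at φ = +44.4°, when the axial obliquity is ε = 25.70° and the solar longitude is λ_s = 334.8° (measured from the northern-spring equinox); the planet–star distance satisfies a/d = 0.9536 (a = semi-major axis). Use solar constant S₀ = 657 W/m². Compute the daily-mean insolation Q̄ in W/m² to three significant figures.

Solar declination: sin δ = sin ε · sin λ_s = sin 25.70° × sin 334.8° = -0.18464, so δ = -10.640°.
cos H₀ = −tan(+44.4°) tan(-10.640°) = 0.1840, H₀ = 1.3858 rad.
Bracket: H₀ sin φ sin δ + cos φ cos δ sin H₀ = 1.3858×0.69966×-0.18464 + 0.71447×0.98281×0.98293 = -0.179025 + 0.690202 = 0.511177.
Inverse-square distance factor (a/d)² = 0.9536² = 0.909353.
Q̄ = (S₀/π) × 0.909353 × [bracket] = (657/π) × 0.909353 × 0.511177 = 97.21 W/m².

Q̄ ≈ 97.2 W/m²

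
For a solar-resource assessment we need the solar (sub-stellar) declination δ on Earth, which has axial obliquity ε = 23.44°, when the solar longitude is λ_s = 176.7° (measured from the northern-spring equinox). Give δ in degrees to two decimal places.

sin δ = sin ε · sin λ_s = sin 23.44° × sin 176.7° = 0.022898.
δ = arcsin(0.022898) = +1.31°.

δ = +1.31°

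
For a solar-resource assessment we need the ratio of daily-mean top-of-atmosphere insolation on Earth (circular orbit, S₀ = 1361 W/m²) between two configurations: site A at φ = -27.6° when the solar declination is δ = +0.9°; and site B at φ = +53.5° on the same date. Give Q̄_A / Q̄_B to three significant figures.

Q̄_A / Q̄_B ≈ 1.42

— Configuration A (φ=-27.6°):
cos H₀ = −tan(-27.6°) tan(+0.900°) = 0.0082, H₀ = 1.5626 rad.
Bracket: H₀ sin φ sin δ + cos φ cos δ sin H₀ = 1.5626×-0.46330×0.01571 + 0.88620×0.99988×0.99997 = -0.011373 + 0.886067 = 0.874694.
Q̄ = (S₀/π) × [bracket] = (1361/π) × 0.874694 = 378.93 W/m².
— Configuration B (φ=+53.5°):
cos H₀ = −tan(+53.5°) tan(+0.900°) = -0.0212, H₀ = 1.5920 rad.
Bracket: H₀ sin φ sin δ + cos φ cos δ sin H₀ = 1.5920×0.80386×0.01571 + 0.59482×0.99988×0.99977 = 0.020105 + 0.594612 = 0.614717.
Q̄ = (S₀/π) × [bracket] = (1361/π) × 0.614717 = 266.31 W/m².
Ratio Q̄_A / Q̄_B = 378.93 / 266.31 = 1.423.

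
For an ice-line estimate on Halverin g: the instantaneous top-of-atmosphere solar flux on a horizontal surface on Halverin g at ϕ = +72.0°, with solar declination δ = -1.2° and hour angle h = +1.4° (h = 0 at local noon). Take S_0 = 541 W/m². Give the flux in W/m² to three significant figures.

156 W/m²

cos θ_z = sin ϕ sin δ + cos ϕ cos δ cos h = -0.019917 + 0.308857 = 0.288940.
Flux = S_0 · cos θ_z = 541 × 0.288940 = 156.3 W/m².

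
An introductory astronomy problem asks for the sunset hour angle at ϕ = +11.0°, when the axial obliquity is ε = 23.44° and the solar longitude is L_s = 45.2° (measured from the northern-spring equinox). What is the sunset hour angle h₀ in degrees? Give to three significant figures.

Solar declination: sin δ = sin ε · sin L_s = sin 23.44° × sin 45.2° = 0.28226, so δ = +16.395°.
cos h₀ = −tan ϕ · tan δ = −tan(+11.0°) × tan(+16.395°) = -0.0572, so h₀ = 1.6280 rad = 93.28°.

h₀ = 93.3°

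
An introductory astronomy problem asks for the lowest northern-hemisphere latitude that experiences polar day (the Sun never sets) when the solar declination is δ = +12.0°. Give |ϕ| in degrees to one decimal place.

|ϕ| = 78.0°

Polar day requires cos h₀ = −tan ϕ tan δ ≤ −1, i.e. tan ϕ tan δ ≥ 1.
The boundary is |tan ϕ| · |tan δ| = 1, so |ϕ| = 90° − |δ| = 90° − 12.0° = 78.0° in the northern hemisphere.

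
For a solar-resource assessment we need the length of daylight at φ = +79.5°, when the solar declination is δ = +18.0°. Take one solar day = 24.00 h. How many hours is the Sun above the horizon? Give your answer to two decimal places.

24.00 h

Sunrise equation: cos H₀ = −tan φ · tan δ = -1.7531 ≤ −1, so the Sun never sets (polar day) and H₀ = π.
Daylight = 2H₀/(2π) × 24.00 h = (3.1416/π) × 24.00 = 24.00 h.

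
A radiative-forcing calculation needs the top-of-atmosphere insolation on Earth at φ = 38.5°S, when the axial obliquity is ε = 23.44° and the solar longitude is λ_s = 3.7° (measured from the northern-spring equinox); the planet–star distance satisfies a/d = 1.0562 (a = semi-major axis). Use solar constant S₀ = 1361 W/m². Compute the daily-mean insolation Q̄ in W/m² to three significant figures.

Q̄ ≈ 366 W/m²

Solar declination: sin δ = sin ε · sin λ_s = sin 23.44° × sin 3.7° = 0.02567, so δ = +1.471°.
cos H₀ = −tan(-38.5°) tan(+1.471°) = 0.0204, H₀ = 1.5504 rad.
Bracket: H₀ sin φ sin δ + cos φ cos δ sin H₀ = 1.5504×-0.62251×0.02567 + 0.78261×0.99967×0.99979 = -0.024775 + 0.782187 = 0.757412.
Inverse-square distance factor (a/d)² = 1.0562² = 1.115558.
Q̄ = (S₀/π) × 1.115558 × [bracket] = (1361/π) × 1.115558 × 0.757412 = 366.0 W/m².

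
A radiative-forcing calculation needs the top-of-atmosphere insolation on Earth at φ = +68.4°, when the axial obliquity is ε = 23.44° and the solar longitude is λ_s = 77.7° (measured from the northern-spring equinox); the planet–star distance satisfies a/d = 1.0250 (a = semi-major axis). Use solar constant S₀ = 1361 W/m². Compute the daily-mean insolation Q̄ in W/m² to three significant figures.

Solar declination: sin δ = sin ε · sin λ_s = sin 23.44° × sin 77.7° = 0.38866, so δ = +22.871°.
cos H₀ = −tan(+68.4°) tan(+22.871°) = -1.0654 ≤ −1 ⇒ polar day, H₀ = π.
Bracket: H₀ sin φ sin δ + cos φ cos δ sin H₀ = 3.1416×0.92978×0.38866 + 0.36812×0.92138×0.00000 = 1.135275 + 0.000000 = 1.135275.
Inverse-square distance factor (a/d)² = 1.0250² = 1.050625.
Q̄ = (S₀/π) × 1.050625 × [bracket] = (1361/π) × 1.050625 × 1.135275 = 516.7 W/m².

Q̄ ≈ 517 W/m²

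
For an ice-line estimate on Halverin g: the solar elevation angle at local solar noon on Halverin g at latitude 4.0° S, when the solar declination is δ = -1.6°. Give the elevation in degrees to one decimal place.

87.6°

At local noon the hour angle is zero, so the zenith angle equals |φ − δ| = |-4.0° − (-1.600°)| = 2.400°.
Elevation = 90° − 2.400° = 87.6°.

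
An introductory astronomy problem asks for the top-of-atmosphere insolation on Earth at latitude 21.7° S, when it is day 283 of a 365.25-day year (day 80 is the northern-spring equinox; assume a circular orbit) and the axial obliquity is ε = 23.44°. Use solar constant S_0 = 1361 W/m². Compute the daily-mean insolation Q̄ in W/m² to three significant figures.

Q̄ ≈ 434 W/m²

Solar longitude: L_s = 360° × (283 − 80)/365.25 = 200.082°.
sin δ = sin 23.44° × sin 200.082° = -0.13659, so δ = -7.850°.
cos h₀ = −tan(-21.7°) tan(-7.850°) = -0.0549, h₀ = 1.6257 rad.
Bracket: h₀ sin ϕ sin δ + cos ϕ cos δ sin h₀ = 1.6257×-0.36975×-0.13659 + 0.92913×0.99063×0.99849 = 0.082105 + 0.919034 = 1.001139.
Q̄ = (S_0/π) × [bracket] = (1361/π) × 1.001139 = 433.7 W/m².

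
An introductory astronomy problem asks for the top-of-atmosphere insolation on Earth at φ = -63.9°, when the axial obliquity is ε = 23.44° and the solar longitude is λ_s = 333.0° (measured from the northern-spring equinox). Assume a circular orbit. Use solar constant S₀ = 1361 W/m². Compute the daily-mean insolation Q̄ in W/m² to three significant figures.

Q̄ ≈ 311 W/m²

Solar declination: sin δ = sin ε · sin λ_s = sin 23.44° × sin 333.0° = -0.18059, so δ = -10.404°.
cos H₀ = −tan(-63.9°) tan(-10.404°) = -0.3748, H₀ = 1.9550 rad.
Bracket: H₀ sin φ sin δ + cos φ cos δ sin H₀ = 1.9550×-0.89803×-0.18059 + 0.43994×0.98356×0.92711 = 0.317053 + 0.401167 = 0.718220.
Q̄ = (S₀/π) × [bracket] = (1361/π) × 0.718220 = 311.1 W/m².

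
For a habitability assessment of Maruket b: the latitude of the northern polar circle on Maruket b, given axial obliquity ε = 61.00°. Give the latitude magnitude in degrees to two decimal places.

The polar circle is the lowest latitude that experiences at least one full rotation of continuous daylight at the northern-summer solstice; it lies at |φ| = 90° − ε = 90° − 61.00° = 29.00°.

29.00°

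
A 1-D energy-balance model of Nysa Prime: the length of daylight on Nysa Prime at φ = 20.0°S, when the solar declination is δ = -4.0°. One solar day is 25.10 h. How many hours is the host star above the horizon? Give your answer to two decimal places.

12.75 h

cos H₀ = −tan φ · tan δ = −tan(-20.0°) × tan(-4.000°) = -0.0255, so H₀ = 1.5963 rad = 91.46°.
Daylight = 2H₀/(2π) × 25.10 h = (1.5963/π) × 25.10 = 12.75 h.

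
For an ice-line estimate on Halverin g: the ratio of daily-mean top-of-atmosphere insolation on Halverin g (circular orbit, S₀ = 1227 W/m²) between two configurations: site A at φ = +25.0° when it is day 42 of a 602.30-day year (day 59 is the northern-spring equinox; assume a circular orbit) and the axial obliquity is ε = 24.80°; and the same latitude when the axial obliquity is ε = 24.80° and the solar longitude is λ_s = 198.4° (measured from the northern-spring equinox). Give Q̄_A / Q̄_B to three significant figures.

Q̄_A / Q̄_B ≈ 1.05

— Configuration A (φ=+25.0°):
Solar longitude: λ_s = 360° × (42 − 59)/602.30 = -10.161°, i.e. -10.161° + 360° = 349.839°.
sin δ = sin 24.80° × sin 349.839° = -0.07400, so δ = -4.244°.
cos H₀ = −tan(+25.0°) tan(-4.244°) = 0.0346, H₀ = 1.5362 rad.
Bracket: H₀ sin φ sin δ + cos φ cos δ sin H₀ = 1.5362×0.42262×-0.07400 + 0.90631×0.99726×0.99940 = -0.048043 + 0.903284 = 0.855241.
Q̄ = (S₀/π) × [bracket] = (1227/π) × 0.855241 = 334.03 W/m².
— Configuration B (φ=+25.0°):
Solar declination: sin δ = sin ε · sin λ_s = sin 24.80° × sin 198.4° = -0.13240, so δ = -7.608°.
cos H₀ = −tan(+25.0°) tan(-7.608°) = 0.0623, H₀ = 1.5085 rad.
Bracket: H₀ sin φ sin δ + cos φ cos δ sin H₀ = 1.5085×0.42262×-0.13240 + 0.90631×0.99120×0.99806 = -0.084408 + 0.896592 = 0.812184.
Q̄ = (S₀/π) × [bracket] = (1227/π) × 0.812184 = 317.21 W/m².
Ratio Q̄_A / Q̄_B = 334.03 / 317.21 = 1.053.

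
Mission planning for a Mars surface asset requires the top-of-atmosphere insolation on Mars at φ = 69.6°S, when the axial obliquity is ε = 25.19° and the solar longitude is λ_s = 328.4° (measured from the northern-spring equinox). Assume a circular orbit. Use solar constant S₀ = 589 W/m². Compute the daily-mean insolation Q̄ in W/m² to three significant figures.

Solar declination: sin δ = sin ε · sin λ_s = sin 25.19° × sin 328.4° = -0.22302, so δ = -12.886°.
cos H₀ = −tan(-69.6°) tan(-12.886°) = -0.6152, H₀ = 2.2334 rad.
Bracket: H₀ sin φ sin δ + cos φ cos δ sin H₀ = 2.2334×-0.93728×-0.22302 + 0.34857×0.97481×0.78839 = 0.466852 + 0.267887 = 0.734739.
Q̄ = (S₀/π) × [bracket] = (589/π) × 0.734739 = 137.8 W/m².

Q̄ ≈ 138 W/m²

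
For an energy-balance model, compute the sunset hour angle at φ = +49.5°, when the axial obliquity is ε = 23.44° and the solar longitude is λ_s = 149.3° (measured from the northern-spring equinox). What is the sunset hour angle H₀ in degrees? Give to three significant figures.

H₀ = 104°

Solar declination: sin δ = sin ε · sin λ_s = sin 23.44° × sin 149.3° = 0.20309, so δ = +11.718°.
cos H₀ = −tan φ · tan δ = −tan(+49.5°) × tan(+11.718°) = -0.2428, so H₀ = 1.8161 rad = 104.05°.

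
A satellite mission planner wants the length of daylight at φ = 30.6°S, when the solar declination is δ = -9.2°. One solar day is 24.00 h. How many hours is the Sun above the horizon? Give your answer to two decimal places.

cos H₀ = −tan φ · tan δ = −tan(-30.6°) × tan(-9.200°) = -0.0958, so H₀ = 1.6667 rad = 95.50°.
Daylight = 2H₀/(2π) × 24.00 h = (1.6667/π) × 24.00 = 12.73 h.

12.73 h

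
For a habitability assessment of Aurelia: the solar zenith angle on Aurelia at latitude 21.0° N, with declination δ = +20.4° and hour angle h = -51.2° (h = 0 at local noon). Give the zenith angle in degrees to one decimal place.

θ_z = 47.7°

cos θ_z = sin φ sin δ + cos φ cos δ cos h = 0.124917 + 0.548296 = 0.673213.
θ_z = arccos(0.673213) = 47.7°.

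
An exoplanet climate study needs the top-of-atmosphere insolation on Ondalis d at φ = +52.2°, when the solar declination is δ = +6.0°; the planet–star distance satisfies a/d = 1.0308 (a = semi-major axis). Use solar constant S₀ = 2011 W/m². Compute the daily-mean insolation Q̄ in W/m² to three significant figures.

Q̄ ≈ 507 W/m²

cos H₀ = −tan(+52.2°) tan(+6.000°) = -0.1355, H₀ = 1.7067 rad.
Bracket: H₀ sin φ sin δ + cos φ cos δ sin H₀ = 1.7067×0.79016×0.10453 + 0.61291×0.99452×0.99078 = 0.140966 + 0.603931 = 0.744897.
Inverse-square distance factor (a/d)² = 1.0308² = 1.062549.
Q̄ = (S₀/π) × 1.062549 × [bracket] = (2011/π) × 1.062549 × 0.744897 = 506.6 W/m².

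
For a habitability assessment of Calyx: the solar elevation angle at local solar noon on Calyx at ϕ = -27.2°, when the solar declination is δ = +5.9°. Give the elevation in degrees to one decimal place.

56.9°

At local noon the hour angle is zero, so the zenith angle equals |ϕ − δ| = |-27.2° − (+5.900°)| = 33.100°.
Elevation = 90° − 33.100° = 56.9°.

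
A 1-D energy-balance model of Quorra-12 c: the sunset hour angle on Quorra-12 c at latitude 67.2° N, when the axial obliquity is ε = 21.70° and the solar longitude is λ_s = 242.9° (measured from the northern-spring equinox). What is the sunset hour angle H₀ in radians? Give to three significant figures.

Solar declination: sin δ = sin ε · sin λ_s = sin 21.70° × sin 242.9° = -0.32915, so δ = -19.217°.
cos H₀ = −tan φ · tan δ = −tan(+67.2°) × tan(-19.217°) = 0.8292, so H₀ = 0.5931 rad = 33.98°.

H₀ = 0.593 rad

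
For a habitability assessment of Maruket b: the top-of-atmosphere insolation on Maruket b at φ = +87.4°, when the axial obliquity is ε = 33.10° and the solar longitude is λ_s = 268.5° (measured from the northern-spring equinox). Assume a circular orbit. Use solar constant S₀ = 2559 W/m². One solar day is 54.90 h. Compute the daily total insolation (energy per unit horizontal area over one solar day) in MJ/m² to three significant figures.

Solar declination: sin δ = sin ε · sin λ_s = sin 33.10° × sin 268.5° = -0.54591, so δ = -33.087°.
cos H₀ = −tan(+87.4°) tan(-33.087°) = 14.3488 ≥ 1 ⇒ polar night, H₀ = 0 and Q̄ = 0.
Daily total = Q̄ × 54.90 h × 3600 s/h = 0.00 MJ/m².

0.00 MJ/m²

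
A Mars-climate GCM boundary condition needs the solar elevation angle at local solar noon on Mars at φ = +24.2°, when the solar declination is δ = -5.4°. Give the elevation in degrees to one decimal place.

60.4°

At local noon the hour angle is zero, so the zenith angle equals |φ − δ| = |+24.2° − (-5.400°)| = 29.600°.
Elevation = 90° − 29.600° = 60.4°.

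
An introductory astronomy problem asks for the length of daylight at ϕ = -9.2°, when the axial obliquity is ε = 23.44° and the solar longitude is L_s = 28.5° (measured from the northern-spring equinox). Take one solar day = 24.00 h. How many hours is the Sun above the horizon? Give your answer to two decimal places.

Solar declination: sin δ = sin ε · sin L_s = sin 23.44° × sin 28.5° = 0.18981, so δ = +10.942°.
cos h₀ = −tan ϕ · tan δ = −tan(-9.2°) × tan(+10.942°) = 0.0313, so h₀ = 1.5395 rad = 88.21°.
Daylight = 2h₀/(2π) × 24.00 h = (1.5395/π) × 24.00 = 11.76 h.

11.76 h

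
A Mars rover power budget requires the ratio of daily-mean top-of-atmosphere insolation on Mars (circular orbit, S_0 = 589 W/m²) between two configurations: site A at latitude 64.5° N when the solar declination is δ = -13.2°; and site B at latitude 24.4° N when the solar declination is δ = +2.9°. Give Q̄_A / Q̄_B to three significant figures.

— Configuration A (ϕ=+64.5°):
cos h₀ = −tan(+64.5°) tan(-13.200°) = 0.4917, h₀ = 1.0567 rad.
Bracket: h₀ sin ϕ sin δ + cos ϕ cos δ sin h₀ = 1.0567×0.90259×-0.22835 + 0.43051×0.97358×0.87074 = -0.217793 + 0.364958 = 0.147165.
Q̄ = (S_0/π) × [bracket] = (589/π) × 0.147165 = 27.591 W/m².
— Configuration B (ϕ=+24.4°):
cos h₀ = −tan(+24.4°) tan(+2.900°) = -0.0230, h₀ = 1.5938 rad.
Bracket: h₀ sin ϕ sin δ + cos ϕ cos δ sin h₀ = 1.5938×0.41310×0.05059 + 0.91068×0.99872×0.99974 = 0.033308 + 0.909278 = 0.942586.
Q̄ = (S_0/π) × [bracket] = (589/π) × 0.942586 = 176.72 W/m².
Ratio Q̄_A / Q̄_B = 27.591 / 176.72 = 0.1561.

Q̄_A / Q̄_B ≈ 0.156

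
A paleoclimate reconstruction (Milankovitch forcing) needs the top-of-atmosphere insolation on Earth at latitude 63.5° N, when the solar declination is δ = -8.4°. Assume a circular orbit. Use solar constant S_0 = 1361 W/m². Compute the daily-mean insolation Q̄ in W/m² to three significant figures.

cos h₀ = −tan(+63.5°) tan(-8.400°) = 0.2962, h₀ = 1.2701 rad.
Bracket: h₀ sin ϕ sin δ + cos ϕ cos δ sin h₀ = 1.2701×0.89493×-0.14608 + 0.44620×0.98927×0.95513 = -0.166042 + 0.421606 = 0.255564.
Q̄ = (S_0/π) × [bracket] = (1361/π) × 0.255564 = 110.7 W/m².

Q̄ ≈ 111 W/m²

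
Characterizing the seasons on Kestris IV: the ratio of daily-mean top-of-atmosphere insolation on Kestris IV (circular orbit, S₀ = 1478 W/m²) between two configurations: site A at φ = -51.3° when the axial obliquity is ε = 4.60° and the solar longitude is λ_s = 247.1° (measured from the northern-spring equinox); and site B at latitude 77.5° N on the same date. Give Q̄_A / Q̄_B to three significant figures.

Q̄_A / Q̄_B ≈ 6.25

— Configuration A (φ=-51.3°):
Solar declination: sin δ = sin ε · sin λ_s = sin 4.60° × sin 247.1° = -0.07388, so δ = -4.237°.
cos H₀ = −tan(-51.3°) tan(-4.237°) = -0.0925, H₀ = 1.6634 rad.
Bracket: H₀ sin φ sin δ + cos φ cos δ sin H₀ = 1.6634×-0.78043×-0.07388 + 0.62524×0.99727×0.99572 = 0.095909 + 0.620864 = 0.716773.
Q̄ = (S₀/π) × [bracket] = (1478/π) × 0.716773 = 337.21 W/m².
— Configuration B (φ=+77.5°):
cos H₀ = −tan(+77.5°) tan(-4.237°) = 0.3342, H₀ = 1.2301 rad.
Bracket: H₀ sin φ sin δ + cos φ cos δ sin H₀ = 1.2301×0.97630×-0.07388 + 0.21644×0.99727×0.94252 = -0.088726 + 0.203442 = 0.114716.
Q̄ = (S₀/π) × [bracket] = (1478/π) × 0.114716 = 53.970 W/m².
Ratio Q̄_A / Q̄_B = 337.21 / 53.970 = 6.248.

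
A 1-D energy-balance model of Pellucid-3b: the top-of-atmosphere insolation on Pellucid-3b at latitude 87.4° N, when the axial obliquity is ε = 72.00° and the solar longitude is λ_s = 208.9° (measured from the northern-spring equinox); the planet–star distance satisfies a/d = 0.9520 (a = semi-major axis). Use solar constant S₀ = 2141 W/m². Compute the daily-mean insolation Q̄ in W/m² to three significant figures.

Q̄ ≈ 0.00 W/m²

Solar declination: sin δ = sin ε · sin λ_s = sin 72.00° × sin 208.9° = -0.45963, so δ = -27.363°.
cos H₀ = −tan(+87.4°) tan(-27.363°) = 11.3970 ≥ 1 ⇒ polar night, H₀ = 0 and Q̄ = 0.
Inverse-square distance factor (a/d)² = 0.9520² = 0.906304.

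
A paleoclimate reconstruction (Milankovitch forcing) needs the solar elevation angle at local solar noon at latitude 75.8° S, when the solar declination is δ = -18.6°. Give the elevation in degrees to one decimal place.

32.8°

At local noon the hour angle is zero, so the zenith angle equals |ϕ − δ| = |-75.8° − (-18.600°)| = 57.200°.
Elevation = 90° − 57.200° = 32.8°.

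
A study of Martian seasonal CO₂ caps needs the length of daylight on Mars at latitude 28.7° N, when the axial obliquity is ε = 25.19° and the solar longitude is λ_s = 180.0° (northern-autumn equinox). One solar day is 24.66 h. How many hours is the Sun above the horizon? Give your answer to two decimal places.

Solar declination: sin δ = sin ε · sin λ_s = sin 25.19° × sin 180.0° = 0.00000, so δ = +0.000°.
cos H₀ = −tan φ · tan δ = −tan(+28.7°) × tan(+0.000°) = -0.0000, so H₀ = 1.5708 rad = 90.00°.
Daylight = 2H₀/(2π) × 24.66 h = (1.5708/π) × 24.66 = 12.33 h.

12.33 h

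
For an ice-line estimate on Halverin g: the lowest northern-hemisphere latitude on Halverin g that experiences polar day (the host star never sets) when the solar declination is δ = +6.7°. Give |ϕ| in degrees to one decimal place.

|ϕ| = 83.3°

Polar day requires cos h₀ = −tan ϕ tan δ ≤ −1, i.e. tan ϕ tan δ ≥ 1.
The boundary is |tan ϕ| · |tan δ| = 1, so |ϕ| = 90° − |δ| = 90° − 6.7° = 83.3° in the northern hemisphere.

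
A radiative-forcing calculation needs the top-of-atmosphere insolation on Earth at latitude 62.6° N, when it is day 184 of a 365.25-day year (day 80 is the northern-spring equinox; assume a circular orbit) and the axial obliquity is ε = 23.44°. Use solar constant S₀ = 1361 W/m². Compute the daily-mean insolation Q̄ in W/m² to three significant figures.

Q̄ ≈ 483 W/m²

Solar longitude: λ_s = 360° × (184 − 80)/365.25 = 102.505°.
sin δ = sin 23.44° × sin 102.505° = 0.38835, so δ = +22.852°.
cos H₀ = −tan(+62.6°) tan(+22.852°) = -0.8130, H₀ = 2.5201 rad.
Bracket: H₀ sin φ sin δ + cos φ cos δ sin H₀ = 2.5201×0.88782×0.38835 + 0.46020×0.92151×0.58224 = 0.868892 + 0.246916 = 1.115808.
Q̄ = (S₀/π) × [bracket] = (1361/π) × 1.115808 = 483.4 W/m².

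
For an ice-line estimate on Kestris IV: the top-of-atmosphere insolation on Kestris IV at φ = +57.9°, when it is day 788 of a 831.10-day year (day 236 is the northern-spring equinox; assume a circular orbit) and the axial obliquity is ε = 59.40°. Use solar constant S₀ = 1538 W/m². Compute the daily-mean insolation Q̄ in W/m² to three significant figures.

Q̄ ≈ 0.00 W/m²

Solar longitude: λ_s = 360° × (788 − 236)/831.10 = 239.105°.
sin δ = sin 59.40° × sin 239.105° = -0.73861, so δ = -47.613°.
cos H₀ = −tan(+57.9°) tan(-47.613°) = 1.7466 ≥ 1 ⇒ polar night, H₀ = 0 and Q̄ = 0.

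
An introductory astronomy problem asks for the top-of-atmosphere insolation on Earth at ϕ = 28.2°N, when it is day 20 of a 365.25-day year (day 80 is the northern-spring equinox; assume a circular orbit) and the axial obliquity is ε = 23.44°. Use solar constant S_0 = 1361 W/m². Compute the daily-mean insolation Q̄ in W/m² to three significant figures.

Solar longitude: L_s = 360° × (20 − 80)/365.25 = -59.138°, i.e. -59.138° + 360° = 300.862°.
sin δ = sin 23.44° × sin 300.862° = -0.34146, so δ = -19.966°.
cos h₀ = −tan(+28.2°) tan(-19.966°) = 0.1948, h₀ = 1.3747 rad.
Bracket: h₀ sin ϕ sin δ + cos ϕ cos δ sin h₀ = 1.3747×0.47255×-0.34146 + 0.88130×0.93990×0.98084 = -0.221817 + 0.812463 = 0.590646.
Q̄ = (S_0/π) × [bracket] = (1361/π) × 0.590646 = 255.9 W/m².

Q̄ ≈ 256 W/m²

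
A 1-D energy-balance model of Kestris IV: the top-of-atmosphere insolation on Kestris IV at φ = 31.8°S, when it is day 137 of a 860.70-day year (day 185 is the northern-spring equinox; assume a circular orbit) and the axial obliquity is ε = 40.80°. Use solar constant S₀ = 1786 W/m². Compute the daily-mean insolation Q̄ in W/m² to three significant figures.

Solar longitude: λ_s = 360° × (137 − 185)/860.70 = -20.077°, i.e. -20.077° + 360° = 339.923°.
sin δ = sin 40.80° × sin 339.923° = -0.22430, so δ = -12.962°.
cos H₀ = −tan(-31.8°) tan(-12.962°) = -0.1427, H₀ = 1.7140 rad.
Bracket: H₀ sin φ sin δ + cos φ cos δ sin H₀ = 1.7140×-0.52696×-0.22430 + 0.84989×0.97452×0.98976 = 0.202590 + 0.819754 = 1.022344.
Q̄ = (S₀/π) × [bracket] = (1786/π) × 1.022344 = 581.2 W/m².

Q̄ ≈ 581 W/m²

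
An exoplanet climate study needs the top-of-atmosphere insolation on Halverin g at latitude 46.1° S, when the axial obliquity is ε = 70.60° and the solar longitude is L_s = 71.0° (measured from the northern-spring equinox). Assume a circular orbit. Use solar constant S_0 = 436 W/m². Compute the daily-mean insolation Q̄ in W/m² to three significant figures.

Q̄ ≈ 0.00 W/m²

Solar declination: sin δ = sin ε · sin L_s = sin 70.60° × sin 71.0° = 0.89183, so δ = +63.105°.
cos h₀ = −tan(-46.1°) tan(+63.105°) = 2.0487 ≥ 1 ⇒ polar night, h₀ = 0 and Q̄ = 0.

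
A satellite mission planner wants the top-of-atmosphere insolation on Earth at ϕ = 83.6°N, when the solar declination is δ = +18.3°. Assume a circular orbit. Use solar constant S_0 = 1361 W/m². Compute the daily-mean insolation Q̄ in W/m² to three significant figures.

cos h₀ = −tan(+83.6°) tan(+18.300°) = -2.9484 ≤ −1 ⇒ polar day, h₀ = π.
Bracket: h₀ sin ϕ sin δ + cos ϕ cos δ sin h₀ = 3.1416×0.99377×0.31399 + 0.11147×0.94943×0.00000 = 0.980286 + 0.000000 = 0.980286.
Q̄ = (S_0/π) × [bracket] = (1361/π) × 0.980286 = 424.7 W/m².

Q̄ ≈ 425 W/m²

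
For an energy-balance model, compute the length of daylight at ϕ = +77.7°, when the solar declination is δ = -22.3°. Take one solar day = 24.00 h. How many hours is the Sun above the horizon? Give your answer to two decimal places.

0.00 h

cos h₀ = −tan ϕ · tan δ = 1.8810 ≥ 1, so the Sun never rises (polar night) and h₀ = 0.
Daylight = 2h₀/(2π) × 24.00 h = (0.0000/π) × 24.00 = 0.00 h.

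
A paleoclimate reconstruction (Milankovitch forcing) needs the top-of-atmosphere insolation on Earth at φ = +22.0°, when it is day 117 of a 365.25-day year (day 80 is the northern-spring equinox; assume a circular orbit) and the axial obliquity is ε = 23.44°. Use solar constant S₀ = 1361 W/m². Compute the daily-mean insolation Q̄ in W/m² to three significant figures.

Solar longitude: λ_s = 360° × (117 − 80)/365.25 = 36.468°.
sin δ = sin 23.44° × sin 36.468° = 0.23644, so δ = +13.676°.
cos H₀ = −tan(+22.0°) tan(+13.676°) = -0.0983, H₀ = 1.6693 rad.
Bracket: H₀ sin φ sin δ + cos φ cos δ sin H₀ = 1.6693×0.37461×0.23644 + 0.92718×0.97165×0.99516 = 0.147855 + 0.896534 = 1.044389.
Q̄ = (S₀/π) × [bracket] = (1361/π) × 1.044389 = 452.4 W/m².

Q̄ ≈ 452 W/m²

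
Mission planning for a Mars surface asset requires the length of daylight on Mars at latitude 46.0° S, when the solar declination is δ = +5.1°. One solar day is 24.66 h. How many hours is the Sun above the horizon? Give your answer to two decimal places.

cos H₀ = −tan φ · tan δ = −tan(-46.0°) × tan(+5.100°) = 0.0924, so H₀ = 1.4782 rad = 84.70°.
Daylight = 2H₀/(2π) × 24.66 h = (1.4782/π) × 24.66 = 11.60 h.

11.60 h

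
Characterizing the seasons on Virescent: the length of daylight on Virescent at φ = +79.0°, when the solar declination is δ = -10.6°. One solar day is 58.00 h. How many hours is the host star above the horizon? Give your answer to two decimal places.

cos H₀ = −tan φ · tan δ = −tan(+79.0°) × tan(-10.600°) = 0.9628, so H₀ = 0.2737 rad = 15.68°.
Daylight = 2H₀/(2π) × 58.00 h = (0.2737/π) × 58.00 = 5.05 h.

5.05 h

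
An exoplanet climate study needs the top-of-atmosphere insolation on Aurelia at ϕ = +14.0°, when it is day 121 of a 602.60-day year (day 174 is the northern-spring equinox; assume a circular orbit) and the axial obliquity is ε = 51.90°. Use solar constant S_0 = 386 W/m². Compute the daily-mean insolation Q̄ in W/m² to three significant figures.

Solar longitude: L_s = 360° × (121 − 174)/602.60 = -31.663°, i.e. -31.663° + 360° = 328.337°.
sin δ = sin 51.90° × sin 328.337° = -0.41308, so δ = -24.398°.
cos h₀ = −tan(+14.0°) tan(-24.398°) = 0.1131, h₀ = 1.4575 rad.
Bracket: h₀ sin ϕ sin δ + cos ϕ cos δ sin h₀ = 1.4575×0.24192×-0.41308 + 0.97030×0.91070×0.99358 = -0.145651 + 0.877979 = 0.732328.
Q̄ = (S_0/π) × [bracket] = (386/π) × 0.732328 = 89.98 W/m².

Q̄ ≈ 90.0 W/m²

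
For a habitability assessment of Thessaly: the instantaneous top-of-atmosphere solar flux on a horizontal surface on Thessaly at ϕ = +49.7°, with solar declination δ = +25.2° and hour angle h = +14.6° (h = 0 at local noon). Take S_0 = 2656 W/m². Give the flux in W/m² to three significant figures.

2.37e+03 W/m²

cos θ_z = sin ϕ sin δ + cos ϕ cos δ cos h = 0.324728 + 0.566335 = 0.891063.
Flux = S_0 · cos θ_z = 2656 × 0.891063 = 2367 W/m².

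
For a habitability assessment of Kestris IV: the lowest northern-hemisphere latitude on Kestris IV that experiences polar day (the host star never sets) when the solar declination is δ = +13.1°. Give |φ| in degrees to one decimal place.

Polar day requires cos H₀ = −tan φ tan δ ≤ −1, i.e. tan φ tan δ ≥ 1.
The boundary is |tan φ| · |tan δ| = 1, so |φ| = 90° − |δ| = 90° − 13.1° = 76.9° in the northern hemisphere.

|φ| = 76.9°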